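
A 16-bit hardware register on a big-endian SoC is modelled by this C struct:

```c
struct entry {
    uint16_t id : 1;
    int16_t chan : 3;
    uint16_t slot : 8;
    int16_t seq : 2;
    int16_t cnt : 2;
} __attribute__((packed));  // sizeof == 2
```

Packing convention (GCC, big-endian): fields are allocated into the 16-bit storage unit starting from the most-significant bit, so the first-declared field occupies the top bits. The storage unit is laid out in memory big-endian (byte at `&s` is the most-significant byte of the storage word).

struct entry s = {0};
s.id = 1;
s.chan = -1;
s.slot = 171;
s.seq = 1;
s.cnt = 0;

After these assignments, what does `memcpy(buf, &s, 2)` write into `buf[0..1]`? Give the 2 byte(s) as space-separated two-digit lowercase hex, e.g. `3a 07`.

fa b4

[15+:1] id=1 & 0x1 = 0x1; word=0x8000
[12+:3] chan=-1 & 0x7 = 0x7; word=0xf000
[4+:8] slot=171 & 0xff = 0xab; word=0xfab0
[2+:2] seq=1 & 0x3 = 0x1; word=0xfab4
[0+:2] cnt=0 & 0x3 = 0x0; word=0xfab4
word = 0xfab4 → big-endian bytes:
  [0]=0xfa  [1]=0xb4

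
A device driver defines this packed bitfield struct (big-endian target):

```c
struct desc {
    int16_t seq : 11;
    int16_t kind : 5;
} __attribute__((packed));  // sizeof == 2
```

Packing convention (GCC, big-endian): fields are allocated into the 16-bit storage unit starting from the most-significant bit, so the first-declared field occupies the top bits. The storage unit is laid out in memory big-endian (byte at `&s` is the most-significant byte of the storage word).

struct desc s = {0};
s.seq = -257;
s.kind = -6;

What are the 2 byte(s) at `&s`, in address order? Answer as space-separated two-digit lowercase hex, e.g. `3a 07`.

df fa

[5+:11] seq=-257 & 0x7ff = 0x6ff; word=0xdfe0
[0+:5] kind=-6 & 0x1f = 0x1a; word=0xdffa
word = 0xdffa → big-endian bytes:
  [0]=0xdf  [1]=0xfa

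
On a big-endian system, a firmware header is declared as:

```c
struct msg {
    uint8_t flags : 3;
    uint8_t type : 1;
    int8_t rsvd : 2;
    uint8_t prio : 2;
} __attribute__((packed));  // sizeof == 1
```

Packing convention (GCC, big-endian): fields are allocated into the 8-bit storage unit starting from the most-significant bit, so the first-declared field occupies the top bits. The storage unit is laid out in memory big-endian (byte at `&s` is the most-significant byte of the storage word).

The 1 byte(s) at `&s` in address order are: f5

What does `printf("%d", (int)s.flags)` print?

[0]=0xf5 (big-endian) → word 0xf5
flags [5+:3] = (word>>5) & 0x7 = 7  ←
type [4+:1] = (word>>4) & 0x1 = 1
rsvd [2+:2] = (word>>2) & 0x3 = 1
prio [0+:2] = (word>>0) & 0x3 = 1

7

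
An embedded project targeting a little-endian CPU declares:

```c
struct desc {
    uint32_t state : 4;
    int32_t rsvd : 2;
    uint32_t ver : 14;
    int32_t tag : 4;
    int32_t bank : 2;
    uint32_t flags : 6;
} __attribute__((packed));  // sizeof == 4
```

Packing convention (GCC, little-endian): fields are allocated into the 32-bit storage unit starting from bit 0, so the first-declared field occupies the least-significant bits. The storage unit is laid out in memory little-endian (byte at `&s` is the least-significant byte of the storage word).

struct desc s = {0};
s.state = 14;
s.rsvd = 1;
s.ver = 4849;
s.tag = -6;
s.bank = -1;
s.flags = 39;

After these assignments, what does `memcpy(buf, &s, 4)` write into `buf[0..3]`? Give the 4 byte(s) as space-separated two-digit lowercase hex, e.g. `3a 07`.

5e bc a4 9f

state:4 = 14 → 0xe << 0 → word 0x0000000e
rsvd:2 = 1 → 0x1 << 4 → word 0x0000001e
ver:14 = 4849 → 0x12f1 << 6 → word 0x0004bc5e
tag:4 = -6 → 0xa << 20 → word 0x00a4bc5e
bank:2 = -1 → 0x3 << 24 → word 0x03a4bc5e
flags:6 = 39 → 0x27 << 26 → word 0x9fa4bc5e
word = 0x9fa4bc5e → little-endian bytes:
  [0]=0x5e  [1]=0xbc  [2]=0xa4  [3]=0x9f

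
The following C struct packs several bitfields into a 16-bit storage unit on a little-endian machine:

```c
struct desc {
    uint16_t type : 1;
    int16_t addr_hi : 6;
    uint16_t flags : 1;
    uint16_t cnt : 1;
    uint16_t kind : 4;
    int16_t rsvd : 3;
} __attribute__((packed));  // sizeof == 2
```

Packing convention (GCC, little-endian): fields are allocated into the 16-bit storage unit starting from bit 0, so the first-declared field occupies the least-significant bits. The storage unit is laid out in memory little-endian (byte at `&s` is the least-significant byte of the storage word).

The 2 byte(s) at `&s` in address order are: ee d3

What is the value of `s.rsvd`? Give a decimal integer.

[0]=0xee [1]=0xd3 (little-endian) → word 0xd3ee
type:1 @ bit 0 → (0xd3ee>>0)&0x1 = 0x0
addr_hi:6 @ bit 1 → (0xd3ee>>1)&0x3f = 0x37
flags:1 @ bit 7 → (0xd3ee>>7)&0x1 = 0x1
cnt:1 @ bit 8 → (0xd3ee>>8)&0x1 = 0x1
kind:4 @ bit 9 → (0xd3ee>>9)&0xf = 0x9
rsvd:3 @ bit 13 → (0xd3ee>>13)&0x7 = 0x6  ←
rsvd signed 3b, MSB=1: 6 - 8 = -2

-2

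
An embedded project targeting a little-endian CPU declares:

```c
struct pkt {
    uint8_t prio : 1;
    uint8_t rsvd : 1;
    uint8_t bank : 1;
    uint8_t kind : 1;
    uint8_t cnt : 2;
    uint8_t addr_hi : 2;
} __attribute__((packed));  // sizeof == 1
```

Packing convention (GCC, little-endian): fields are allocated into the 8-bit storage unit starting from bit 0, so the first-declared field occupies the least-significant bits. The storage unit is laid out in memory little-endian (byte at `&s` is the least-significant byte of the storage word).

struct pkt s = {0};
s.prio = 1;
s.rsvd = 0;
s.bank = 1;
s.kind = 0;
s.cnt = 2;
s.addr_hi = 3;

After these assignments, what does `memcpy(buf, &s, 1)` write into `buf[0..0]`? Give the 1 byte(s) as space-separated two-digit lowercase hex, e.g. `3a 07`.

e5

[0+:1] prio=1 & 0x1 = 0x1; word=0x01
[1+:1] rsvd=0 & 0x1 = 0x0; word=0x01
[2+:1] bank=1 & 0x1 = 0x1; word=0x05
[3+:1] kind=0 & 0x1 = 0x0; word=0x05
[4+:2] cnt=2 & 0x3 = 0x2; word=0x25
[6+:2] addr_hi=3 & 0x3 = 0x3; word=0xe5
word = 0xe5 → little-endian bytes:
  [0]=0xe5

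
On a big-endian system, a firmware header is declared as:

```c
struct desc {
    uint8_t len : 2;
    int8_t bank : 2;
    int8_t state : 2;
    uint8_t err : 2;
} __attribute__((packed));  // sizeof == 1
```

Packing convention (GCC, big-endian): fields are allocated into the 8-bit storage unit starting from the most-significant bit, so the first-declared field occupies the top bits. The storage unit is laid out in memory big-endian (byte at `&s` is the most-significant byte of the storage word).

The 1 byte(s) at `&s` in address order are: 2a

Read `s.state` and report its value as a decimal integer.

-2

[0]=0x2a (big-endian) → word 0x2a
len [6+:2] = (word>>6) & 0x3 = 0
bank [4+:2] = (word>>4) & 0x3 = 2
state [2+:2] = (word>>2) & 0x3 = 2  ←
err [0+:2] = (word>>0) & 0x3 = 2
state signed 2b, MSB=1: 2 - 4 = -2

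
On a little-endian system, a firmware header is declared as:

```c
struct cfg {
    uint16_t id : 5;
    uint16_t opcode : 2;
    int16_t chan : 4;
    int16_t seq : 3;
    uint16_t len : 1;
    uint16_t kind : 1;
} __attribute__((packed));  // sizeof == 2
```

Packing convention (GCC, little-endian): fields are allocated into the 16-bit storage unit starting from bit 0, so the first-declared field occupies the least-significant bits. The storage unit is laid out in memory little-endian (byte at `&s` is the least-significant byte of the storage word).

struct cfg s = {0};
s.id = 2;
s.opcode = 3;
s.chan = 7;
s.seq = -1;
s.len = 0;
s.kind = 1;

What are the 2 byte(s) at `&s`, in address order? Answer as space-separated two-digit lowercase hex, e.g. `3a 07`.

id (5b) val=2 bits=0x2 at bit 0: 0x0002
opcode (2b) val=3 bits=0x3 at bit 5: 0x0062
chan (4b) val=7 bits=0x7 at bit 7: 0x03e2
seq (3b) val=-1 bits=0x7 at bit 11: 0x3be2
len (1b) val=0 bits=0x0 at bit 14: 0x3be2
kind (1b) val=1 bits=0x1 at bit 15: 0xbbe2
word = 0xbbe2 → little-endian bytes:
  [0]=0xe2  [1]=0xbb

e2 bb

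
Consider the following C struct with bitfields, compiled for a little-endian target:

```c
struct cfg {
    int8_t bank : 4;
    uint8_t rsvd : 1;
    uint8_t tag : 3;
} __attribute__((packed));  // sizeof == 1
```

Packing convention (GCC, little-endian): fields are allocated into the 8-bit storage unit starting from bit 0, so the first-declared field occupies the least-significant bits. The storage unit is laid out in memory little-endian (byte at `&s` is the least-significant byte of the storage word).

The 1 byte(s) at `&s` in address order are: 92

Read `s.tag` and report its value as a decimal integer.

[0]=0x92 (little-endian) → word 0x92
bank [0+:4] = (word>>0) & 0xf = 2
rsvd [4+:1] = (word>>4) & 0x1 = 1
tag [5+:3] = (word>>5) & 0x7 = 4  ←

4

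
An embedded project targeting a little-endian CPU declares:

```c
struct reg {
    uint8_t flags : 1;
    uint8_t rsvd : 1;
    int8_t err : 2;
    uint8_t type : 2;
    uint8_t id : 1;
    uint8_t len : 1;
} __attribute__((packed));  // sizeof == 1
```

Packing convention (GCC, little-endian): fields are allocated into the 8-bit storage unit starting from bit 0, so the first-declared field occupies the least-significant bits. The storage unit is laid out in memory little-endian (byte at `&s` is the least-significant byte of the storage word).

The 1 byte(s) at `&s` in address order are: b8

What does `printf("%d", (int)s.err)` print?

[0]=0xb8 (little-endian) → word 0xb8
flags [0+:1] = (word>>0) & 0x1 = 0
rsvd [1+:1] = (word>>1) & 0x1 = 0
err [2+:2] = (word>>2) & 0x3 = 2  ←
type [4+:2] = (word>>4) & 0x3 = 3
id [6+:1] = (word>>6) & 0x1 = 0
len [7+:1] = (word>>7) & 0x1 = 1
err signed 2b, MSB=1: 2 - 4 = -2

-2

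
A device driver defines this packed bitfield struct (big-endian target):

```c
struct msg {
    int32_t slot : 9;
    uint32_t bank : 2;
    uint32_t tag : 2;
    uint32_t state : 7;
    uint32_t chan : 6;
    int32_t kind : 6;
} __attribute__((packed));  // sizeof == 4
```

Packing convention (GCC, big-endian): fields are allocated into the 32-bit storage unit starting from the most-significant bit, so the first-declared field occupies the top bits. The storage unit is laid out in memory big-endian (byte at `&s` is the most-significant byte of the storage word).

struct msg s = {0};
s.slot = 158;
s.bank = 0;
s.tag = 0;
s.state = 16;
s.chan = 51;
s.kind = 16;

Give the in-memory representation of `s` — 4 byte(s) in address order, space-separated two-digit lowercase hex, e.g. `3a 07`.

slot (9b) val=158 bits=0x9e at bit 23: 0x4f000000
bank (2b) val=0 bits=0x0 at bit 21: 0x4f000000
tag (2b) val=0 bits=0x0 at bit 19: 0x4f000000
state (7b) val=16 bits=0x10 at bit 12: 0x4f010000
chan (6b) val=51 bits=0x33 at bit 6: 0x4f010cc0
kind (6b) val=16 bits=0x10 at bit 0: 0x4f010cd0
word = 0x4f010cd0 → big-endian bytes:
  [0]=0x4f  [1]=0x01  [2]=0x0c  [3]=0xd0

4f 01 0c d0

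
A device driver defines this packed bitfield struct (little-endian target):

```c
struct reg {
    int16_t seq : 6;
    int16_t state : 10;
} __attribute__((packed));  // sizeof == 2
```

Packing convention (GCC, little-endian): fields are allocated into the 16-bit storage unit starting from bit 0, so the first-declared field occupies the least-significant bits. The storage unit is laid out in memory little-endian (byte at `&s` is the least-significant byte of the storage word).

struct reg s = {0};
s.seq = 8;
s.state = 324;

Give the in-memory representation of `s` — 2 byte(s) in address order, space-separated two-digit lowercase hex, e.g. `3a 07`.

08 51

seq:6 = 8 → 0x8 << 0 → word 0x0008
state:10 = 324 → 0x144 << 6 → word 0x5108
word = 0x5108 → little-endian bytes:
  [0]=0x08  [1]=0x51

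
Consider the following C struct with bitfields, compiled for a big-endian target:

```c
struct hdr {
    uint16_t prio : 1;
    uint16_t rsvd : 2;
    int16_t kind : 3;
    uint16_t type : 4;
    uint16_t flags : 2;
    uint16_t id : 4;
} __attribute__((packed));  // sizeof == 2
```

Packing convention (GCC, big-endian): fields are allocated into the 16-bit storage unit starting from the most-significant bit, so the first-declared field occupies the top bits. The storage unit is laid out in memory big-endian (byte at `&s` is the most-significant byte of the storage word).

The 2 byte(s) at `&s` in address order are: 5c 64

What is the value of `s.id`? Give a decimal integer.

4

[0]=0x5c [1]=0x64 (big-endian) → word 0x5c64
prio:1 @ bit 15 → (0x5c64>>15)&0x1 = 0x0
rsvd:2 @ bit 13 → (0x5c64>>13)&0x3 = 0x2
kind:3 @ bit 10 → (0x5c64>>10)&0x7 = 0x7
type:4 @ bit 6 → (0x5c64>>6)&0xf = 0x1
flags:2 @ bit 4 → (0x5c64>>4)&0x3 = 0x2
id:4 @ bit 0 → (0x5c64>>0)&0xf = 0x4  ←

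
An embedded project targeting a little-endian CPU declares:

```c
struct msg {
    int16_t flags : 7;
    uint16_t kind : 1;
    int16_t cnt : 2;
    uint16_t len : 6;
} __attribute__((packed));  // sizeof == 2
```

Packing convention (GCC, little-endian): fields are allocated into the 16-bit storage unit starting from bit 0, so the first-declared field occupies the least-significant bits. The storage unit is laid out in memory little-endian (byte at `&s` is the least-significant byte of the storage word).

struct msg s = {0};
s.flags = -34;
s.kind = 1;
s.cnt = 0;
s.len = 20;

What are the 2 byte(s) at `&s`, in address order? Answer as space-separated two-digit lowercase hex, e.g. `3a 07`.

flags:7 = -34 → 0x5e << 0 → word 0x005e
kind:1 = 1 → 0x1 << 7 → word 0x00de
cnt:2 = 0 → 0x0 << 8 → word 0x00de
len:6 = 20 → 0x14 << 10 → word 0x50de
word = 0x50de → little-endian bytes:
  [0]=0xde  [1]=0x50

de 50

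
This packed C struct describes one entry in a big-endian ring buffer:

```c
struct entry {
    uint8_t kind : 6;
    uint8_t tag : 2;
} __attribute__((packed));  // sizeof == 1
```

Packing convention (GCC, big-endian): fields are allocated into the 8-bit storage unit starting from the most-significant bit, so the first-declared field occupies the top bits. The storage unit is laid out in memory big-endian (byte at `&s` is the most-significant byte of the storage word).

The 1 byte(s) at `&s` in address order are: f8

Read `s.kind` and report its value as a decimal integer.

62

[0]=0xf8 (big-endian) → word 0xf8
kind:6 @ bit 2 → (0xf8>>2)&0x3f = 0x3e  ←
tag:2 @ bit 0 → (0xf8>>0)&0x3 = 0x0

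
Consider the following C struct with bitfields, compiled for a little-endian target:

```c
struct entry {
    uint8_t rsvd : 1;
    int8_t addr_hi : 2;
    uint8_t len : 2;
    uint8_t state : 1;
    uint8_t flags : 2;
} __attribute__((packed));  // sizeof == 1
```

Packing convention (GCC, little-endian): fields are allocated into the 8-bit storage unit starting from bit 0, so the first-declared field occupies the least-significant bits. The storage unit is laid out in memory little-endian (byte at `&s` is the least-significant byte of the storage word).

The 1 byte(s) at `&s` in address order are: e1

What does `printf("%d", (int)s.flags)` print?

[0]=0xe1 (little-endian) → word 0xe1
rsvd:1 @ bit 0 → (0xe1>>0)&0x1 = 0x1
addr_hi:2 @ bit 1 → (0xe1>>1)&0x3 = 0x0
len:2 @ bit 3 → (0xe1>>3)&0x3 = 0x0
state:1 @ bit 5 → (0xe1>>5)&0x1 = 0x1
flags:2 @ bit 6 → (0xe1>>6)&0x3 = 0x3  ←

3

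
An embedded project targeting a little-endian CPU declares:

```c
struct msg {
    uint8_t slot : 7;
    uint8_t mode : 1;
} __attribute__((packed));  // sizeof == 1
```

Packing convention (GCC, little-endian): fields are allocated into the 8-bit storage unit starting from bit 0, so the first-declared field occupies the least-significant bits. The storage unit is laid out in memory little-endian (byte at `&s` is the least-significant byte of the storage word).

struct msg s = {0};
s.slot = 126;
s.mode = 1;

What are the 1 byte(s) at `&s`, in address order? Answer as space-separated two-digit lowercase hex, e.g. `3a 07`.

slot (7b) val=126 bits=0x7e at bit 0: 0x7e
mode (1b) val=1 bits=0x1 at bit 7: 0xfe
word = 0xfe → little-endian bytes:
  [0]=0xfe

fe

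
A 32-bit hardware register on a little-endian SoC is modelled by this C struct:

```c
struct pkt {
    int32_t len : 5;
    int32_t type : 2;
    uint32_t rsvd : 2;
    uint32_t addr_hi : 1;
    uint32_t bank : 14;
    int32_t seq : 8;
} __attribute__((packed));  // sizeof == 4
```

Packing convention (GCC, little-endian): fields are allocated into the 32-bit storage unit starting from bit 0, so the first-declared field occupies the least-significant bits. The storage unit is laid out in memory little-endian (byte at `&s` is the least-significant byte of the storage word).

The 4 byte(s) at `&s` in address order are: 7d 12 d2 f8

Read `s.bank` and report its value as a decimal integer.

[0]=0x7d [1]=0x12 [2]=0xd2 [3]=0xf8 (little-endian) → word 0xf8d2127d
len [0+:5] = (word>>0) & 0x1f = 29
type [5+:2] = (word>>5) & 0x3 = 3
rsvd [7+:2] = (word>>7) & 0x3 = 0
addr_hi [9+:1] = (word>>9) & 0x1 = 1
bank [10+:14] = (word>>10) & 0x3fff = 13444  ←
seq [24+:8] = (word>>24) & 0xff = 248

13444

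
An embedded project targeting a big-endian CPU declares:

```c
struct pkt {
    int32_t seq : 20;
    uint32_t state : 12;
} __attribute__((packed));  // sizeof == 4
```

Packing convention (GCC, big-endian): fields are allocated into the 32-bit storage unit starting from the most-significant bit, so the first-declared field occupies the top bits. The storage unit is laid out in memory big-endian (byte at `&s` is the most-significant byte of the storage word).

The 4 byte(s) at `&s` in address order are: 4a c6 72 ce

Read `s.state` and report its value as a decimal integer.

[0]=0x4a [1]=0xc6 [2]=0x72 [3]=0xce (big-endian) → word 0x4ac672ce
seq [12+:20] = (word>>12) & 0xfffff = 306279
state [0+:12] = (word>>0) & 0xfff = 718  ←

718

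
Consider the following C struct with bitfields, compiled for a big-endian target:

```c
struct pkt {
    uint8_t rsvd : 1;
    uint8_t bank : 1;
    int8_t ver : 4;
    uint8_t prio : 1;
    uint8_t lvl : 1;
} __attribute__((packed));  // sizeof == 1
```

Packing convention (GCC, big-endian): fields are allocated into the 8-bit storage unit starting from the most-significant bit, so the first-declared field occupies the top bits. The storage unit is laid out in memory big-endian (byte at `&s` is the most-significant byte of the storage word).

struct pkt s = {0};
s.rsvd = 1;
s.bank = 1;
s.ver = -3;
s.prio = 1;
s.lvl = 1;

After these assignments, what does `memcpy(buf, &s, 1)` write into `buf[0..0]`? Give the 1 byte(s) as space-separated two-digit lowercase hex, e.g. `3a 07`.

rsvd (1b) val=1 bits=0x1 at bit 7: 0x80
bank (1b) val=1 bits=0x1 at bit 6: 0xc0
ver (4b) val=-3 bits=0xd at bit 2: 0xf4
prio (1b) val=1 bits=0x1 at bit 1: 0xf6
lvl (1b) val=1 bits=0x1 at bit 0: 0xf7
word = 0xf7 → big-endian bytes:
  [0]=0xf7

f7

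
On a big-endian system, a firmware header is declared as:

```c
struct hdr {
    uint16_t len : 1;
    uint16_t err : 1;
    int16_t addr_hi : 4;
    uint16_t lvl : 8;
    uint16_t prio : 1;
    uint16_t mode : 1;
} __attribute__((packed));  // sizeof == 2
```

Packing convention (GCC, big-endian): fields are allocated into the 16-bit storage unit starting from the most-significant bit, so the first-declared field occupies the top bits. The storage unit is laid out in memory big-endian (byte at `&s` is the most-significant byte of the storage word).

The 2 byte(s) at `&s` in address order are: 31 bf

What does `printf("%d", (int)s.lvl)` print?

111

[0]=0x31 [1]=0xbf (big-endian) → word 0x31bf
len [15+:1] = (word>>15) & 0x1 = 0
err [14+:1] = (word>>14) & 0x1 = 0
addr_hi [10+:4] = (word>>10) & 0xf = 12
lvl [2+:8] = (word>>2) & 0xff = 111  ←
prio [1+:1] = (word>>1) & 0x1 = 1
mode [0+:1] = (word>>0) & 0x1 = 1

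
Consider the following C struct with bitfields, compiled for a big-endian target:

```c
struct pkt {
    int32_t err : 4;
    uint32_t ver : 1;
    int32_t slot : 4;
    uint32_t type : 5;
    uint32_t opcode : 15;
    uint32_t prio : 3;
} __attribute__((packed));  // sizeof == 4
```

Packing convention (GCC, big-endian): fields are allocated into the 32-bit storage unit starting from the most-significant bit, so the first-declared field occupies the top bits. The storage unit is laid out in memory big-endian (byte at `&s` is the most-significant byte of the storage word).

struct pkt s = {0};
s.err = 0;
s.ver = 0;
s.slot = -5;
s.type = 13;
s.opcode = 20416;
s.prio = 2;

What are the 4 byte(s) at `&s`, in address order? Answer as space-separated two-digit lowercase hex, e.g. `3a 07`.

05 b6 7e 02

err:4 = 0 → 0x0 << 28 → word 0x00000000
ver:1 = 0 → 0x0 << 27 → word 0x00000000
slot:4 = -5 → 0xb << 23 → word 0x05800000
type:5 = 13 → 0xd << 18 → word 0x05b40000
opcode:15 = 20416 → 0x4fc0 << 3 → word 0x05b67e00
prio:3 = 2 → 0x2 << 0 → word 0x05b67e02
word = 0x05b67e02 → big-endian bytes:
  [0]=0x05  [1]=0xb6  [2]=0x7e  [3]=0x02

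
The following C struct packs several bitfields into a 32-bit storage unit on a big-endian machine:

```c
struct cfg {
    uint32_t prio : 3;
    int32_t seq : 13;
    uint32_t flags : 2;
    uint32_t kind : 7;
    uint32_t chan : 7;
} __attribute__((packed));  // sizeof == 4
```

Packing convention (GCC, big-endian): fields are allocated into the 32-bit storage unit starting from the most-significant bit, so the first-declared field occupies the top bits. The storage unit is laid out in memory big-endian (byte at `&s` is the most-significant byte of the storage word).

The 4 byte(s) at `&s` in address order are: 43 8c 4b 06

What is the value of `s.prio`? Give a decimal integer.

2

[0]=0x43 [1]=0x8c [2]=0x4b [3]=0x06 (big-endian) → word 0x438c4b06
prio:3 @ bit 29 → (0x438c4b06>>29)&0x7 = 0x2  ←
seq:13 @ bit 16 → (0x438c4b06>>16)&0x1fff = 0x38c
flags:2 @ bit 14 → (0x438c4b06>>14)&0x3 = 0x1
kind:7 @ bit 7 → (0x438c4b06>>7)&0x7f = 0x16
chan:7 @ bit 0 → (0x438c4b06>>0)&0x7f = 0x6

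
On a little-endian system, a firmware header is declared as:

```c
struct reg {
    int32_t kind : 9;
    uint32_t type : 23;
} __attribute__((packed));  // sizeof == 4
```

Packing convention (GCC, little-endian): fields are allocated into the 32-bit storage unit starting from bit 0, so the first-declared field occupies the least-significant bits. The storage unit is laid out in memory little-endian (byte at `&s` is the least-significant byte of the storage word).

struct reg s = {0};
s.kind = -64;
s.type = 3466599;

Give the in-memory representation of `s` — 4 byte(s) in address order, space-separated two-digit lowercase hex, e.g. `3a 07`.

kind:9 = -64 → 0x1c0 << 0 → word 0x000001c0
type:23 = 3466599 → 0x34e567 << 9 → word 0x69cacfc0
word = 0x69cacfc0 → little-endian bytes:
  [0]=0xc0  [1]=0xcf  [2]=0xca  [3]=0x69

c0 cf ca 69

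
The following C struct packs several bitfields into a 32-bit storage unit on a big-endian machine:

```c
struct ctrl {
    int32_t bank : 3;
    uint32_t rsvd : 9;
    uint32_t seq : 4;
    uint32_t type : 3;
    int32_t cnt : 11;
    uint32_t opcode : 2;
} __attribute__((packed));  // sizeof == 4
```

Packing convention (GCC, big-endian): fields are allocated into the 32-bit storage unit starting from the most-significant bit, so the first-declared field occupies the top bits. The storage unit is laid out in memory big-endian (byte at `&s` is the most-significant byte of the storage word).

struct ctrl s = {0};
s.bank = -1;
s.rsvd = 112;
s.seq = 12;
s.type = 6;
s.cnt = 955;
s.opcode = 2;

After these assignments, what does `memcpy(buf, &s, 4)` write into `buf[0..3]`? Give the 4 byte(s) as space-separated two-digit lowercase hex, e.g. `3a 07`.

bank:3 = -1 → 0x7 << 29 → word 0xe0000000
rsvd:9 = 112 → 0x70 << 20 → word 0xe7000000
seq:4 = 12 → 0xc << 16 → word 0xe70c0000
type:3 = 6 → 0x6 << 13 → word 0xe70cc000
cnt:11 = 955 → 0x3bb << 2 → word 0xe70cceec
opcode:2 = 2 → 0x2 << 0 → word 0xe70cceee
word = 0xe70cceee → big-endian bytes:
  [0]=0xe7  [1]=0x0c  [2]=0xce  [3]=0xee

e7 0c ce ee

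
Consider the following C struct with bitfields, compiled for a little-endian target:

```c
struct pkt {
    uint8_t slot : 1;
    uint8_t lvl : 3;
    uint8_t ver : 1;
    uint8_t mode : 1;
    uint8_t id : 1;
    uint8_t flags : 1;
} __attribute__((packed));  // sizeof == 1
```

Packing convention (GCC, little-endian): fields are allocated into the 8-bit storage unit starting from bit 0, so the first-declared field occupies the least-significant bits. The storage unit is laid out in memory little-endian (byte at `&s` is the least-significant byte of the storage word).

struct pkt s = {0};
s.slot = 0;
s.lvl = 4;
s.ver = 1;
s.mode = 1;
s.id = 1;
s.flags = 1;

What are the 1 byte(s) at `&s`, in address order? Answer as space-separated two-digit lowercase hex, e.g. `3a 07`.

[0+:1] slot=0 & 0x1 = 0x0; word=0x00
[1+:3] lvl=4 & 0x7 = 0x4; word=0x08
[4+:1] ver=1 & 0x1 = 0x1; word=0x18
[5+:1] mode=1 & 0x1 = 0x1; word=0x38
[6+:1] id=1 & 0x1 = 0x1; word=0x78
[7+:1] flags=1 & 0x1 = 0x1; word=0xf8
word = 0xf8 → little-endian bytes:
  [0]=0xf8

f8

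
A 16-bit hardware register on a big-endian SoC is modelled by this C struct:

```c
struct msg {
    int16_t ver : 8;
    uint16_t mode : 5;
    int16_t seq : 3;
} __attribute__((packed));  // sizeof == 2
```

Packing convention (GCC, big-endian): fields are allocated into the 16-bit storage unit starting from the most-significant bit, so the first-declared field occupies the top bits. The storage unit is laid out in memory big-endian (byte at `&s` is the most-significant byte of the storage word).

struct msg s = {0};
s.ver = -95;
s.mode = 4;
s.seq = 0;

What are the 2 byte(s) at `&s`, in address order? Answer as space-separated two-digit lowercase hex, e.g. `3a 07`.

a1 20

ver:8 = -95 → 0xa1 << 8 → word 0xa100
mode:5 = 4 → 0x4 << 3 → word 0xa120
seq:3 = 0 → 0x0 << 0 → word 0xa120
word = 0xa120 → big-endian bytes:
  [0]=0xa1  [1]=0x20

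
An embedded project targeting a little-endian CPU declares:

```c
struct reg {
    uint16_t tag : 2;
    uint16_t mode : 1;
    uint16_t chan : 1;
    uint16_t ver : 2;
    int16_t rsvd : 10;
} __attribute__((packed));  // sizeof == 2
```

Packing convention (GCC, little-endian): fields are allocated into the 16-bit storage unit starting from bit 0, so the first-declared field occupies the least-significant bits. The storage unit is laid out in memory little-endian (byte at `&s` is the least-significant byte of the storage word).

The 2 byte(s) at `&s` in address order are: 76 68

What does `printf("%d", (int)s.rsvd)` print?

[0]=0x76 [1]=0x68 (little-endian) → word 0x6876
tag [0+:2] = (word>>0) & 0x3 = 2
mode [2+:1] = (word>>2) & 0x1 = 1
chan [3+:1] = (word>>3) & 0x1 = 0
ver [4+:2] = (word>>4) & 0x3 = 3
rsvd [6+:10] = (word>>6) & 0x3ff = 417  ←
rsvd signed 10b, MSB=0: value = 417

417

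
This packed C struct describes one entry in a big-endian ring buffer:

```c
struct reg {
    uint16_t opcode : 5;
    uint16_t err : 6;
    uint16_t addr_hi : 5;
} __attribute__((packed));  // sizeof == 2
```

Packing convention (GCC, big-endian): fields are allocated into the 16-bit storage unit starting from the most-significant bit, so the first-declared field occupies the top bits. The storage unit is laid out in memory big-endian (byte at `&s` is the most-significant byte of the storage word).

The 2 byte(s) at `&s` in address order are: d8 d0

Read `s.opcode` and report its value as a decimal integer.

27

[0]=0xd8 [1]=0xd0 (big-endian) → word 0xd8d0
opcode:5 @ bit 11 → (0xd8d0>>11)&0x1f = 0x1b  ←
err:6 @ bit 5 → (0xd8d0>>5)&0x3f = 0x6
addr_hi:5 @ bit 0 → (0xd8d0>>0)&0x1f = 0x10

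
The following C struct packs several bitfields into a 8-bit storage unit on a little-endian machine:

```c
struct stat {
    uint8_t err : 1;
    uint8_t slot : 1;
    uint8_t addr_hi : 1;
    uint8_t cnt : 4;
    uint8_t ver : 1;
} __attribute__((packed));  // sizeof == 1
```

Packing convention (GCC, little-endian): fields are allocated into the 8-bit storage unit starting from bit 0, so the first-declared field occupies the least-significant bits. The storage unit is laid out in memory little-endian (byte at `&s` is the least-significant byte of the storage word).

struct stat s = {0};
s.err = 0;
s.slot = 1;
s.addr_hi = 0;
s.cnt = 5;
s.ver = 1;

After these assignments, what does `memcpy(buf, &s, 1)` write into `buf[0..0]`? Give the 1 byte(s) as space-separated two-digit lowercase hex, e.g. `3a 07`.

aa

err (1b) val=0 bits=0x0 at bit 0: 0x00
slot (1b) val=1 bits=0x1 at bit 1: 0x02
addr_hi (1b) val=0 bits=0x0 at bit 2: 0x02
cnt (4b) val=5 bits=0x5 at bit 3: 0x2a
ver (1b) val=1 bits=0x1 at bit 7: 0xaa
word = 0xaa → little-endian bytes:
  [0]=0xaa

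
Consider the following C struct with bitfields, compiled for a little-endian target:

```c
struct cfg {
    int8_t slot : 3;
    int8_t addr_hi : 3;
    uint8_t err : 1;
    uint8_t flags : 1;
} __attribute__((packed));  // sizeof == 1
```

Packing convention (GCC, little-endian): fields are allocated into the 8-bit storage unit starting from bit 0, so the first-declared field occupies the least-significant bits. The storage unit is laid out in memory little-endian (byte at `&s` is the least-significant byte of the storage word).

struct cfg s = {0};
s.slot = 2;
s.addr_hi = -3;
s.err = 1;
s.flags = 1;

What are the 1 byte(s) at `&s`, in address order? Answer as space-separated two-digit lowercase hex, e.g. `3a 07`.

ea

slot (3b) val=2 bits=0x2 at bit 0: 0x02
addr_hi (3b) val=-3 bits=0x5 at bit 3: 0x2a
err (1b) val=1 bits=0x1 at bit 6: 0x6a
flags (1b) val=1 bits=0x1 at bit 7: 0xea
word = 0xea → little-endian bytes:
  [0]=0xea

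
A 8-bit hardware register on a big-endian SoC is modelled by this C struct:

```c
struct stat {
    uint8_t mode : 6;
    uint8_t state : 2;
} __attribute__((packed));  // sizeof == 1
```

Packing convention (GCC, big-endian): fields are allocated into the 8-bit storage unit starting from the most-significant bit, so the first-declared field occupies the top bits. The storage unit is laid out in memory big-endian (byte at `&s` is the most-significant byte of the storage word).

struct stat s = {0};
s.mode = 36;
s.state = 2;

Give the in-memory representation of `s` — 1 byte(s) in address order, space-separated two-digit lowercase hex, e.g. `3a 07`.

92

[2+:6] mode=36 & 0x3f = 0x24; word=0x90
[0+:2] state=2 & 0x3 = 0x2; word=0x92
word = 0x92 → big-endian bytes:
  [0]=0x92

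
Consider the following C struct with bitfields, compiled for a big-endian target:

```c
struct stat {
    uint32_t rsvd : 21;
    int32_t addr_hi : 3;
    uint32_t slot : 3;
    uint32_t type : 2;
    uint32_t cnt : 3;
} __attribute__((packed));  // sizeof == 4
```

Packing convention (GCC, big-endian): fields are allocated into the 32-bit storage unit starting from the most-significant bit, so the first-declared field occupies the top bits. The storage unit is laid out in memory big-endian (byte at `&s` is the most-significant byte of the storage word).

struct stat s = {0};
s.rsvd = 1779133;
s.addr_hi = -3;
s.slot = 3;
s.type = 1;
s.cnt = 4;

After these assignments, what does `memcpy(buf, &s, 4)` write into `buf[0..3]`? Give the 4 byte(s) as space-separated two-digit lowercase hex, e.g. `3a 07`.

rsvd (21b) val=1779133 bits=0x1b25bd at bit 11: 0xd92de800
addr_hi (3b) val=-3 bits=0x5 at bit 8: 0xd92ded00
slot (3b) val=3 bits=0x3 at bit 5: 0xd92ded60
type (2b) val=1 bits=0x1 at bit 3: 0xd92ded68
cnt (3b) val=4 bits=0x4 at bit 0: 0xd92ded6c
word = 0xd92ded6c → big-endian bytes:
  [0]=0xd9  [1]=0x2d  [2]=0xed  [3]=0x6c

d9 2d ed 6c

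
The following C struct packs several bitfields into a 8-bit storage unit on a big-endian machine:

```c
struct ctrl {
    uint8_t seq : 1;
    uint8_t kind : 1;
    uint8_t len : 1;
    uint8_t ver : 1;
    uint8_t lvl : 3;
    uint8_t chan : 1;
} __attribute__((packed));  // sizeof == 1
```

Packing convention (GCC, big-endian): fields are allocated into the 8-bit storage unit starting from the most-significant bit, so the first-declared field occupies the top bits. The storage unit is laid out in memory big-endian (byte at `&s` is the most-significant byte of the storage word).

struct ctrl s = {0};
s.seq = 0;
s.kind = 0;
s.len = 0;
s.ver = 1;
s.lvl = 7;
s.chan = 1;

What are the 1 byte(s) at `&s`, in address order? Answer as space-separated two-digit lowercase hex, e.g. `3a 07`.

seq:1 = 0 → 0x0 << 7 → word 0x00
kind:1 = 0 → 0x0 << 6 → word 0x00
len:1 = 0 → 0x0 << 5 → word 0x00
ver:1 = 1 → 0x1 << 4 → word 0x10
lvl:3 = 7 → 0x7 << 1 → word 0x1e
chan:1 = 1 → 0x1 << 0 → word 0x1f
word = 0x1f → big-endian bytes:
  [0]=0x1f

1f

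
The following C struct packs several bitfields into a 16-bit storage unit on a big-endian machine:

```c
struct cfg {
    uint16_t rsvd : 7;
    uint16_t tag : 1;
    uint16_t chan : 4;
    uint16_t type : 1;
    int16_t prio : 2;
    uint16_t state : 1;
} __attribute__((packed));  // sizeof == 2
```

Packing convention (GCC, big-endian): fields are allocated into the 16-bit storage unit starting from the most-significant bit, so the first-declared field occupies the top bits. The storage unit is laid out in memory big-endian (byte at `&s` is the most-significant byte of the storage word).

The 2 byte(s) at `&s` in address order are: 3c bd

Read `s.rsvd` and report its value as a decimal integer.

[0]=0x3c [1]=0xbd (big-endian) → word 0x3cbd
rsvd:7 @ bit 9 → (0x3cbd>>9)&0x7f = 0x1e  ←
tag:1 @ bit 8 → (0x3cbd>>8)&0x1 = 0x0
chan:4 @ bit 4 → (0x3cbd>>4)&0xf = 0xb
type:1 @ bit 3 → (0x3cbd>>3)&0x1 = 0x1
prio:2 @ bit 1 → (0x3cbd>>1)&0x3 = 0x2
state:1 @ bit 0 → (0x3cbd>>0)&0x1 = 0x1

30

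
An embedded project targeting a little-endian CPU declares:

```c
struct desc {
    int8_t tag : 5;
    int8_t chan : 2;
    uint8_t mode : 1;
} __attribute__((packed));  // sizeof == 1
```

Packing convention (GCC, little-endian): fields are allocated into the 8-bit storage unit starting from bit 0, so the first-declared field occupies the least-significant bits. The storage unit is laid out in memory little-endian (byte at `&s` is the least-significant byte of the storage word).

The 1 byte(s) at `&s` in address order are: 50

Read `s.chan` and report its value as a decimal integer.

[0]=0x50 (little-endian) → word 0x50
tag:5 @ bit 0 → (0x50>>0)&0x1f = 0x10
chan:2 @ bit 5 → (0x50>>5)&0x3 = 0x2  ←
mode:1 @ bit 7 → (0x50>>7)&0x1 = 0x0
chan signed 2b, MSB=1: 2 - 4 = -2

-2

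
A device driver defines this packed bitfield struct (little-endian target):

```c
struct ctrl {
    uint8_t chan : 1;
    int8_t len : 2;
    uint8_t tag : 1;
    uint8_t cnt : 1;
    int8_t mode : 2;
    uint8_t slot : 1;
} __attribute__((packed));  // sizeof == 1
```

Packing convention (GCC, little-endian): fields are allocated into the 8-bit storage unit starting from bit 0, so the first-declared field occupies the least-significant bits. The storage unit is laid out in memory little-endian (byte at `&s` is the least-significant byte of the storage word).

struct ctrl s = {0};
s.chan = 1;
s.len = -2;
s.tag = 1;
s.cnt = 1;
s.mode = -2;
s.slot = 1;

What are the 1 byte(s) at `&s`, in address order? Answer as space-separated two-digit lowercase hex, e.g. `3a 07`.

dd

[0+:1] chan=1 & 0x1 = 0x1; word=0x01
[1+:2] len=-2 & 0x3 = 0x2; word=0x05
[3+:1] tag=1 & 0x1 = 0x1; word=0x0d
[4+:1] cnt=1 & 0x1 = 0x1; word=0x1d
[5+:2] mode=-2 & 0x3 = 0x2; word=0x5d
[7+:1] slot=1 & 0x1 = 0x1; word=0xdd
word = 0xdd → little-endian bytes:
  [0]=0xdd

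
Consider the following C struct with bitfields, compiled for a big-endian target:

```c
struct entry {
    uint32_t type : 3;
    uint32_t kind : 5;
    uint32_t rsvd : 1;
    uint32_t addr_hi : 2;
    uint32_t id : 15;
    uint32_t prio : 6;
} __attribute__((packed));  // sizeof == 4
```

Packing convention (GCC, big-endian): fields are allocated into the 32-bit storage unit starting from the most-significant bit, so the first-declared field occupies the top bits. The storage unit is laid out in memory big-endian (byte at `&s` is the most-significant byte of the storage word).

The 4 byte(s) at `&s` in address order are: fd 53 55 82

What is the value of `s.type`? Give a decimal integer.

[0]=0xfd [1]=0x53 [2]=0x55 [3]=0x82 (big-endian) → word 0xfd535582
type [29+:3] = (word>>29) & 0x7 = 7  ←
kind [24+:5] = (word>>24) & 0x1f = 29
rsvd [23+:1] = (word>>23) & 0x1 = 0
addr_hi [21+:2] = (word>>21) & 0x3 = 2
id [6+:15] = (word>>6) & 0x7fff = 19798
prio [0+:6] = (word>>0) & 0x3f = 2

7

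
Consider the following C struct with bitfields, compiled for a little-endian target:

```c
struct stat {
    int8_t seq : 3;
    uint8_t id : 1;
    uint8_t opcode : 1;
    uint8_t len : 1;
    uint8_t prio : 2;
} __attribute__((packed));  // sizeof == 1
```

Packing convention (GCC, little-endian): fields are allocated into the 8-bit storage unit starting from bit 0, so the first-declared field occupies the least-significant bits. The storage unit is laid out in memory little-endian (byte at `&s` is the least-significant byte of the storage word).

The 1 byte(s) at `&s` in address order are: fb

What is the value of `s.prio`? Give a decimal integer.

3

[0]=0xfb (little-endian) → word 0xfb
seq [0+:3] = (word>>0) & 0x7 = 3
id [3+:1] = (word>>3) & 0x1 = 1
opcode [4+:1] = (word>>4) & 0x1 = 1
len [5+:1] = (word>>5) & 0x1 = 1
prio [6+:2] = (word>>6) & 0x3 = 3  ←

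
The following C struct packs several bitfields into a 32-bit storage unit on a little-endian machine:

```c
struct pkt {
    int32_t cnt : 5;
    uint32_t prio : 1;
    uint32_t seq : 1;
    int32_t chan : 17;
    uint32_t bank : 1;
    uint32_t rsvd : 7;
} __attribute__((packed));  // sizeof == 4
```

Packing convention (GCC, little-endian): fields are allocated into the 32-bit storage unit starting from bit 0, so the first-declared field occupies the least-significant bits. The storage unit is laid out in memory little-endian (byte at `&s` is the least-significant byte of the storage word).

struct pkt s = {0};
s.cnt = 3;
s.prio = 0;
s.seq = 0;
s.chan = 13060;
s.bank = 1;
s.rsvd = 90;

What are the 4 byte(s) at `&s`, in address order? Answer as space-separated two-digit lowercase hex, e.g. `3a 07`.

cnt:5 = 3 → 0x3 << 0 → word 0x00000003
prio:1 = 0 → 0x0 << 5 → word 0x00000003
seq:1 = 0 → 0x0 << 6 → word 0x00000003
chan:17 = 13060 → 0x3304 << 7 → word 0x00198203
bank:1 = 1 → 0x1 << 24 → word 0x01198203
rsvd:7 = 90 → 0x5a << 25 → word 0xb5198203
word = 0xb5198203 → little-endian bytes:
  [0]=0x03  [1]=0x82  [2]=0x19  [3]=0xb5

03 82 19 b5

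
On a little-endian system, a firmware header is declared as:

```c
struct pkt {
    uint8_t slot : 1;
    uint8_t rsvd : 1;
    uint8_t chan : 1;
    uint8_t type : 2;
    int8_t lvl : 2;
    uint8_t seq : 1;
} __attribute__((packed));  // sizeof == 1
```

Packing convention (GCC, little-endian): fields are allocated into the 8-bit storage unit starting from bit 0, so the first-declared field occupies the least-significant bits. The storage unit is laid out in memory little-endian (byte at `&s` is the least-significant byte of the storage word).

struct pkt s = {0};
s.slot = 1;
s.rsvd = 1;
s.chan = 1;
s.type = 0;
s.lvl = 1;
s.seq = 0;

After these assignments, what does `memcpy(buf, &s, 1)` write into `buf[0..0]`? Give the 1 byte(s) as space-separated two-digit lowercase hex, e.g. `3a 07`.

27

[0+:1] slot=1 & 0x1 = 0x1; word=0x01
[1+:1] rsvd=1 & 0x1 = 0x1; word=0x03
[2+:1] chan=1 & 0x1 = 0x1; word=0x07
[3+:2] type=0 & 0x3 = 0x0; word=0x07
[5+:2] lvl=1 & 0x3 = 0x1; word=0x27
[7+:1] seq=0 & 0x1 = 0x0; word=0x27
word = 0x27 → little-endian bytes:
  [0]=0x27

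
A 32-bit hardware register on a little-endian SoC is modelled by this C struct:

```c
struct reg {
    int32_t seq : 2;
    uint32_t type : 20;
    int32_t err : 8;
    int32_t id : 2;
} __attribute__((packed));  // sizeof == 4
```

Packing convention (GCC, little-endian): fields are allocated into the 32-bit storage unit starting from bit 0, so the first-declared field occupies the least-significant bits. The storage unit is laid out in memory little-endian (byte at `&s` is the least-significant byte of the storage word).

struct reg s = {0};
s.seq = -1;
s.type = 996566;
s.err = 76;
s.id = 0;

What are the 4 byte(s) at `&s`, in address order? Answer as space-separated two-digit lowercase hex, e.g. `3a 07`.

seq:2 = -1 → 0x3 << 0 → word 0x00000003
type:20 = 996566 → 0xf34d6 << 2 → word 0x003cd35b
err:8 = 76 → 0x4c << 22 → word 0x133cd35b
id:2 = 0 → 0x0 << 30 → word 0x133cd35b
word = 0x133cd35b → little-endian bytes:
  [0]=0x5b  [1]=0xd3  [2]=0x3c  [3]=0x13

5b d3 3c 13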